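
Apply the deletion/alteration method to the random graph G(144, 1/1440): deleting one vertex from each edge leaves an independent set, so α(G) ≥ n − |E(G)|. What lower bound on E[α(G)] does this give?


E[|E(G)|] = C(144, 2)·p = 10296 · (1/1440) = 143/20.
E[α(G)] ≥ n − E[|E(G)|] = 144 − 143/20 = 2737/20.
Numerically: ≈ 136.850.
(This is only a lower bound; the true E[α(G)] may be larger.)

E[α(G)] ≥ 2737/20 ≈ 136.850.


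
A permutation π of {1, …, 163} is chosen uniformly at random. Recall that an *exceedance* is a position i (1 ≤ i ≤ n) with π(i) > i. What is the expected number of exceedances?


Write X = Σ_{i=1}^{163} X_i, where X_i = 1_{π(i) > i}.
For each fixed i, π(i) is uniform over {1, …, 163} (marginal of a uniform permutation), so P[π(i) > i] = (n − i)/n. Summing: Σ_{i=1}^{163} (n − i)/n = (0 + 1 + … + 162)/163 = 163(163 − 1)/(2·163) = (163 − 1)/2.
Hence E[X] = Σ_{i=1}^{163} (163 − i)/163 = 81 ≈ 81.0000.

E[X] = 81 = 81.0000.


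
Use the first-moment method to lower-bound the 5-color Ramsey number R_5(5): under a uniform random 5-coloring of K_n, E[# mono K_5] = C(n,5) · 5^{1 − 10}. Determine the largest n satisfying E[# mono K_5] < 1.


We need C(n, 5) · 5^{1 − 10} < 1, i.e. C(n, 5) < 5^{10 − 1} = 1953125.
Check values of n near the boundary:
  n = 48: C(48, 5) = 1712304; 1712304 < 1953125? YES
  n = 49: C(49, 5) = 1906884; 1906884 < 1953125? YES
  n = 50: C(50, 5) = 2118760; 2118760 < 1953125? NO
The largest n with C(n, 5) < 1953125 is n = 49 (where E[X] = 1906884/1953125 ≈ 0.9763246). Hence R_5(5) > 49, i.e. R_5(5) ≥ 50.

Largest n = 49; hence R_5(5) > 49.


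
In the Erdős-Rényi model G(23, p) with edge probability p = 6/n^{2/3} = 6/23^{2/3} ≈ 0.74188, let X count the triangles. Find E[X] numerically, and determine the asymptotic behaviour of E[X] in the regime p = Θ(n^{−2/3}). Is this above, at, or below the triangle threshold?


Number of potential triangles: C(23, 3) = 1771.
Each occurs with probability p³ ≈ (0.74188)³ ≈ 4.0831758e-01.
By linearity: E[X] = C(23, 3)·p³ ≈ 1771 · 4.0831758e-01 ≈ 723.13043.
Since α = 2/3 < 1, p = c/n^{2/3} ≫ 1/n is above the triangle threshold p ~ 1/n. Asymptotically E[X] ~ (c³/6)·n^{3(1−α)} = (6³/6)·n^{1} → ∞; triangles are abundant w.h.p.

E[X] ≈ 723.13043; in regime p = Θ(1/n^{2/3}) E[X] diverges (above the triangle threshold p ~ 1/n).


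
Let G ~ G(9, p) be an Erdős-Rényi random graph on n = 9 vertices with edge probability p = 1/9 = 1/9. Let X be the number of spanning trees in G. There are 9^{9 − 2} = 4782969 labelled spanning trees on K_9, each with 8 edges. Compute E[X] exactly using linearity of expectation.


K_9 has 9^{9 − 2} = 4782969 labelled spanning trees.
For each such spanning tree H, let X_H = 1 if all 8 edges of H are present in G. Then P[X_H = 1] = p^{8} = (1/9)^{8} = 1/43046721.
By linearity: E[X] = Σ_H E[X_H] = 4782969 · p^{8} = 4782969 · 1/43046721 = 1/9.
Numerically: E[X] ≈ 0.11111.

E[X] = 4782969 · (1/9)^{8} = 1/9 ≈ 0.11111.


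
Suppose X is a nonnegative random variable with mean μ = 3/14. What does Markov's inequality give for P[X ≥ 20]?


μ = E[X] = 3/14, a = 20.
Markov: P[X ≥ 20] ≤ μ/a = (3/14)/20 = 3/280.
Numerically: ≈ 0.0107.
(Since a = 20 > μ = 0.2143, the bound 3/280 is < 1 and informative.)

P[X ≥ 20] ≤ 3/280 ≈ 0.0107.


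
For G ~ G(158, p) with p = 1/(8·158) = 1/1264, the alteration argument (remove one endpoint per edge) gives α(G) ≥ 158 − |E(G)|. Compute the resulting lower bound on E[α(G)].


E[|E(G)|] = C(158, 2)·p = 12403 · (1/1264) = 157/16.
E[α(G)] ≥ n − E[|E(G)|] = 158 − 157/16 = 2371/16.
Numerically: ≈ 148.188.
(This is only a lower bound; the true E[α(G)] may be larger.)

E[α(G)] ≥ 2371/16 ≈ 148.188.


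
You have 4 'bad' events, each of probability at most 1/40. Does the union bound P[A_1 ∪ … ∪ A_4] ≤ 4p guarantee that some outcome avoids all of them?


Union bound: P[∪_{i=1}^{4} A_i] ≤ Σ_i P[A_i] ≤ 4·p = 4·(1/40) = 1/10.
Numerically: 1/10 ≈ 0.1000000.
Is 1/10 < 1? YES.
Since P[∪ A_i] ≤ 1/10 < 1, the complement has P[∩ A_i^c] ≥ 1 − 1/10 = 9/10 > 0, so some outcome avoids every A_i.

4·p = 1/10 ≈ 0.1000000; existence CERTIFIED by the union bound.


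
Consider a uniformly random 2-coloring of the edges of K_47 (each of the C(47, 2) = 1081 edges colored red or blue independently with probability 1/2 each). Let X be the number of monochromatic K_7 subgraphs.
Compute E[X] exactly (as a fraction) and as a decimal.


Let X = Σ_S X_S over the C(47, 7) = 62891499 subsets S of size 7, where X_S = 1 if the K_7 on S is monochromatic.
For a fixed S, the K_7 on S has C(7, 2) = 21 edges. P[all 21 edges red] = (1/2)^21, and likewise for blue, so P[monochromatic] = 2·(1/2)^21 = 2^{1 − 21} = 1/1048576.
By linearity: E[X] = C(47, 7) · 2^{1 − 21} = 62891499 · 1/1048576 = 62891499/1048576.
Numerically: E[X] ≈ 59.97801.

E[X] = C(47,7)·2^(1−C(7,2)) = 62891499/1048576 ≈ 59.97801.


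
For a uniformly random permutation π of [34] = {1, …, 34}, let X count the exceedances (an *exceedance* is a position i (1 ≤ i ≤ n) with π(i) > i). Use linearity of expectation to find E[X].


Write X = Σ_{i=1}^{34} X_i, where X_i = 1_{π(i) > i}.
For each fixed i, π(i) is uniform over {1, …, 34} (marginal of a uniform permutation), so P[π(i) > i] = (n − i)/n. Summing: Σ_{i=1}^{34} (n − i)/n = (0 + 1 + … + 33)/34 = 34(34 − 1)/(2·34) = (34 − 1)/2.
Hence E[X] = Σ_{i=1}^{34} (34 − i)/34 = 33/2 ≈ 16.500.

E[X] = 33/2 = 16.500.


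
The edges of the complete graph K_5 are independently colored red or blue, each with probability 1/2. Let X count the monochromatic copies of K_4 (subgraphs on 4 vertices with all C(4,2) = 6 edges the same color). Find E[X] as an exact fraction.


Let X = Σ_S X_S over the C(5, 4) = 5 subsets S of size 4, where X_S = 1 if the K_4 on S is monochromatic.
For a fixed S, the K_4 on S has C(4, 2) = 6 edges. P[all 6 edges red] = (1/2)^6, and likewise for blue, so P[monochromatic] = 2·(1/2)^6 = 2^{1 − 6} = 1/32.
Summing: E[X] = C(5, 4) · 2^{1 − 6} = 5 · 1/32 = 5/32.
Numerically: E[X] ≈ 0.15625.

E[X] = C(5,4)·2^(1−C(4,2)) = 5/32 ≈ 0.15625.


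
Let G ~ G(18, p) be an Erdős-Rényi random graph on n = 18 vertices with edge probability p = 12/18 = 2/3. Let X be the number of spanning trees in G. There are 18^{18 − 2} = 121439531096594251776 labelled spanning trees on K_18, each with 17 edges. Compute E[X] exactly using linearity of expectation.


K_18 has 18^{18 − 2} = 121439531096594251776 labelled spanning trees.
For each such spanning tree H, let X_H = 1 if all 17 edges of H are present in G. Then P[X_H = 1] = p^{17} = (2/3)^{17} = 131072/129140163.
By linearity of expectation: E[X] = Σ_H E[X_H] = 121439531096594251776 · p^{17} = 121439531096594251776 · 131072/129140163 = 123256172596690944.
Numerically: E[X] ≈ 1.23256e+17.

E[X] = 121439531096594251776 · (2/3)^{17} = 123256172596690944 ≈ 1.23256e+17.


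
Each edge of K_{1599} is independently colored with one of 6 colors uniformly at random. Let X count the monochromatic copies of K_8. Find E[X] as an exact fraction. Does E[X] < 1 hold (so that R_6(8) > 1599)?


E[X] = C(1599, 8) · 6^{1 − 28} = 1041478627524184359081 · 6^{−27} = 1041478627524184359081/1023490369077469249536.
As a reduced fraction: E[X] = 38573282500895717003/37907050706572935168 ≈ 1.0175754.
Is E[X] < 1? NO.
Since E[X] ≥ 1, the first-moment bound is inconclusive at n = 1599; it does NOT by itself certify R_6(8) > 1599.

E[X] = 38573282500895717003/37907050706572935168 ≈ 1.0175754; E[X] ≥ 1; first-moment method inconclusive here.


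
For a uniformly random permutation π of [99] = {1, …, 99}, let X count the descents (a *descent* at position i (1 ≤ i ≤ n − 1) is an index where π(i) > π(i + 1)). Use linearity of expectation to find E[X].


Write X = Σ X_I over i = 1, …, 98, with X_I the indicator of one descent.
There are 98 indicators.
For each fixed i, the pair (π(i), π(i+1)) is a uniformly random ordered pair of distinct values from {1, …, 99}; by symmetry P[π(i) > π(i+1)] = 1/2.
By linearity: E[X] = 98 · (1/2) = (99 − 1) · (1/2) = 49 ≈ 49.0000.

E[X] = 49 = 49.0000.


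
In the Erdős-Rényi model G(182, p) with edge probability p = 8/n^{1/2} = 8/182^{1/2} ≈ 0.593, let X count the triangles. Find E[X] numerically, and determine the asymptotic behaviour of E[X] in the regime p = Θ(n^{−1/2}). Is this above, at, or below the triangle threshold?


Number of potential triangles: C(182, 3) = 988260.
Each occurs with probability p³ ≈ (0.593)³ ≈ 2.085273e-01.
By linearity: E[X] = C(182, 3)·p³ ≈ 988260 · 2.085273e-01 ≈ 206079.1700.
Since α = 1/2 < 1, p = c/n^{1/2} ≫ 1/n is above the triangle threshold p ~ 1/n. Asymptotically E[X] ~ (c³/6)·n^{3(1−α)} = (8³/6)·n^{1.5} → ∞; triangles are abundant w.h.p.

E[X] ≈ 206079.1700; in regime p = Θ(1/n^{1/2}) E[X] diverges (above the triangle threshold p ~ 1/n).


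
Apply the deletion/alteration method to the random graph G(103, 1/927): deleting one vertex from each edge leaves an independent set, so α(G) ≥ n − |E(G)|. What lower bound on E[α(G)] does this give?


E[|E(G)|] = C(103, 2)·p = 5253 · (1/927) = 17/3.
E[α(G)] ≥ n − E[|E(G)|] = 103 − 17/3 = 292/3.
Numerically: ≈ 97.33333.
(This is only a lower bound; the true E[α(G)] may be larger.)

E[α(G)] ≥ 292/3 ≈ 97.33333.


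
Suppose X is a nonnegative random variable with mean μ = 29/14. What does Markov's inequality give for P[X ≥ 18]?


μ = E[X] = 29/14, a = 18.
Markov: P[X ≥ 18] ≤ μ/a = (29/14)/18 = 29/252.
Numerically: ≈ 0.11508.
(Since a = 18 > μ = 2.07143, the bound 29/252 is < 1 and informative.)

P[X ≥ 18] ≤ 29/252 ≈ 0.11508.


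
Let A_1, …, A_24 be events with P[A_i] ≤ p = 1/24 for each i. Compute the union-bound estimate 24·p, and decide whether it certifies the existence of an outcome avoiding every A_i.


Union bound: P[∪_{i=1}^{24} A_i] ≤ Σ_i P[A_i] ≤ 24·p = 24·(1/24) = 1.
Numerically: 1 ≈ 1.0000.
Is 1 < 1? NO.
Since the bound 1 is ≥ 1, the union bound is uninformative here; it does NOT by itself certify existence.

24·p = 1 ≈ 1.0000; existence NOT certified by the union bound.


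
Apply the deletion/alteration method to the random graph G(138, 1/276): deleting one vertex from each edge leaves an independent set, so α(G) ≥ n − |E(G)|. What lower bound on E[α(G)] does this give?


E[|E(G)|] = C(138, 2)·p = 9453 · (1/276) = 137/4.
E[α(G)] ≥ n − E[|E(G)|] = 138 − 137/4 = 415/4.
Numerically: ≈ 103.750.
(This is only a lower bound; the true E[α(G)] may be larger.)

E[α(G)] ≥ 415/4 ≈ 103.750.


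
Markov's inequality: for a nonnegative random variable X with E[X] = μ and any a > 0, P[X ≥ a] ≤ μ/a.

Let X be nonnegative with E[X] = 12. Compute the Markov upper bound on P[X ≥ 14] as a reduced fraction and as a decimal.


μ = E[X] = 12, a = 14.
Markov: P[X ≥ 14] ≤ μ/a = (12)/14 = 6/7.
Numerically: ≈ 0.85714.
(Since a = 14 > μ = 12.00000, the bound 6/7 is < 1 and informative.)

P[X ≥ 14] ≤ 6/7 ≈ 0.85714.


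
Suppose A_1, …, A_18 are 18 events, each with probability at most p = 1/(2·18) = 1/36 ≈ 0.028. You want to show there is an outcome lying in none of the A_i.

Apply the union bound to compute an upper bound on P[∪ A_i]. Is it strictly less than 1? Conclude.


Union bound: P[∪_{i=1}^{18} A_i] ≤ Σ_i P[A_i] ≤ 18·p = 18·(1/36) = 1/2.
Numerically: 1/2 ≈ 0.500.
Is 1/2 < 1? YES.
Since P[∪ A_i] ≤ 1/2 < 1, the complement has P[∩ A_i^c] ≥ 1 − 1/2 = 1/2 > 0, so some outcome avoids every A_i.

18·p = 1/2 ≈ 0.500; existence CERTIFIED by the union bound.


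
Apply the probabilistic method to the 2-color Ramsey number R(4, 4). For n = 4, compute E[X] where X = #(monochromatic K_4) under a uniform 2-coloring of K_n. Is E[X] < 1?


E[X] = C(4, 4) · 2^{1 − 6} = 1 · 2^{−5} = 1/32.
As a reduced fraction: E[X] = 1/32 ≈ 0.03125.
Is E[X] < 1? YES.
Since E[X] < 1, there exists a 2-coloring of K_{4} with no monochromatic K_4; hence R(4, 4) > 4.

E[X] = 1/32 ≈ 0.03125; E[X] < 1, so R(4, 4) > 4.


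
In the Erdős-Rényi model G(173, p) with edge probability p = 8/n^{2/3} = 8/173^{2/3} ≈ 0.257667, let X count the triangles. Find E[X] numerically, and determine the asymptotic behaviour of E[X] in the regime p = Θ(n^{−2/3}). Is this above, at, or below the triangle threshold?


Number of potential triangles: C(173, 3) = 848046.
Each occurs with probability p³ ≈ (0.257667)³ ≈ 1.71071536e-02.
By linearity: E[X] = C(173, 3)·p³ ≈ 848046 · 1.71071536e-02 ≈ 14507.653179.
Since α = 2/3 < 1, p = c/n^{2/3} ≫ 1/n is above the triangle threshold p ~ 1/n. Asymptotically E[X] ~ (c³/6)·n^{3(1−α)} = (8³/6)·n^{1} → ∞; triangles are abundant w.h.p.

E[X] ≈ 14507.653179; in regime p = Θ(1/n^{2/3}) E[X] diverges (above the triangle threshold p ~ 1/n).


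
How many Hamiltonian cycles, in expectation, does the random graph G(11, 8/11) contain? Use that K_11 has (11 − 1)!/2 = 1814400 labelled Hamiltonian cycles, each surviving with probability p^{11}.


K_11 has (11 − 1)!/2 = 1814400 labelled Hamiltonian cycles.
For each such Hamiltonian cycle H, let X_H = 1 if all 11 edges of H are present in G. Then P[X_H = 1] = p^{11} = (8/11)^{11} = 8589934592/285311670611.
By linearity: E[X] = Σ_H E[X_H] = 1814400 · p^{11} = 1814400 · 8589934592/285311670611 = 15585577323724800/285311670611.
Numerically: E[X] ≈ 5.463e+04.

E[X] = 1814400 · (8/11)^{11} = 15585577323724800/285311670611 ≈ 5.463e+04.


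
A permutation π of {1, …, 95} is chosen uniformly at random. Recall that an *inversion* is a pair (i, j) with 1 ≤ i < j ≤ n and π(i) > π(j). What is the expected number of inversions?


Write X = Σ X_I over the C(95, 2) = 4465 pairs i < j, with X_I the indicator of one inversion.
There are 4465 indicators.
For each fixed pair i < j, the values π(i) and π(j) are two distinct elements of {1, …, 95} in uniformly random order; by symmetry P[π(i) > π(j)] = 1/2.
By linearity: E[X] = 4465 · (1/2) = C(95, 2) · (1/2) = 4465/2 = 4465/2 ≈ 2232.500.

E[X] = 4465/2 = 2232.500.


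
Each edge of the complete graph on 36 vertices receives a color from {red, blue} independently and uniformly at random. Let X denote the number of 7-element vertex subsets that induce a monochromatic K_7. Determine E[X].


Let X = Σ_S X_S over the C(36, 7) = 8347680 subsets S of size 7, where X_S = 1 if the K_7 on S is monochromatic.
For a fixed S, the K_7 on S has C(7, 2) = 21 edges. P[all 21 edges red] = (1/2)^21, and likewise for blue, so P[monochromatic] = 2·(1/2)^21 = 2^{1 − 21} = 1/1048576.
Summing: E[X] = C(36, 7) · 2^{1 − 21} = 8347680 · 1/1048576 = 260865/32768.
Numerically: E[X] ≈ 7.960968.

E[X] = C(36,7)·2^(1−C(7,2)) = 260865/32768 ≈ 7.960968.


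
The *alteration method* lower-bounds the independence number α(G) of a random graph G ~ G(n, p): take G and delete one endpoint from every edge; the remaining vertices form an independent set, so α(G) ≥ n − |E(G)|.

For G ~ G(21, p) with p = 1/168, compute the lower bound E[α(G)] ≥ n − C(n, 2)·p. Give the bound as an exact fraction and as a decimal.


E[|E(G)|] = C(21, 2)·p = 210 · (1/168) = 5/4.
E[α(G)] ≥ n − E[|E(G)|] = 21 − 5/4 = 79/4.
Numerically: ≈ 19.7500.
(This is only a lower bound; the true E[α(G)] may be larger.)

E[α(G)] ≥ 79/4 ≈ 19.7500.


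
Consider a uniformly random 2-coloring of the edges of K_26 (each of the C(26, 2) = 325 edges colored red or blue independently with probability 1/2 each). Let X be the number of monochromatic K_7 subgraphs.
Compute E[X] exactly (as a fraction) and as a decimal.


Let X = Σ_S X_S over the C(26, 7) = 657800 subsets S of size 7, where X_S = 1 if the K_7 on S is monochromatic.
For a fixed S, the K_7 on S has C(7, 2) = 21 edges. P[all 21 edges red] = (1/2)^21, and likewise for blue, so P[monochromatic] = 2·(1/2)^21 = 2^{1 − 21} = 1/1048576.
Summing: E[X] = C(26, 7) · 2^{1 − 21} = 657800 · 1/1048576 = 82225/131072.
Numerically: E[X] ≈ 0.627.

E[X] = C(26,7)·2^(1−C(7,2)) = 82225/131072 ≈ 0.627.


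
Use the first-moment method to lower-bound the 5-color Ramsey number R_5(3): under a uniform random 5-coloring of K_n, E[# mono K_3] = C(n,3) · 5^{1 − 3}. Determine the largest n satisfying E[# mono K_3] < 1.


We need C(n, 3) · 5^{1 − 3} < 1, i.e. C(n, 3) < 5^{3 − 1} = 25.
Check values of n near the boundary:
  n = 3: C(3, 3) = 1; 1 < 25? YES
  n = 4: C(4, 3) = 4; 4 < 25? YES
  n = 5: C(5, 3) = 10; 10 < 25? YES
  n = 6: C(6, 3) = 20; 20 < 25? YES
  n = 7: C(7, 3) = 35; 35 < 25? NO
  n = 8: C(8, 3) = 56; 56 < 25? NO
The largest n with C(n, 3) < 25 is n = 6 (where E[X] = 4/5 ≈ 0.80000). Hence R_5(3) > 6, i.e. R_5(3) ≥ 7.

Largest n = 6; hence R_5(3) > 6.


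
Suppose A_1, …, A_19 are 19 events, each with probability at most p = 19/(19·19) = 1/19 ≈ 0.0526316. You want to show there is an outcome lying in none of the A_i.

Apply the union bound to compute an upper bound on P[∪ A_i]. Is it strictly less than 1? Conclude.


Union bound: P[∪_{i=1}^{19} A_i] ≤ Σ_i P[A_i] ≤ 19·p = 19·(1/19) = 1.
Numerically: 1 ≈ 1.0000000.
Is 1 < 1? NO.
Since the bound 1 is ≥ 1, the union bound is uninformative here; it does NOT by itself certify existence.

19·p = 1 ≈ 1.0000000; existence NOT certified by the union bound.


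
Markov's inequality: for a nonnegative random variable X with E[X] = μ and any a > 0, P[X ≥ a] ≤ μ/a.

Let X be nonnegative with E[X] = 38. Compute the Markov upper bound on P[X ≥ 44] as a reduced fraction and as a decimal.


μ = E[X] = 38, a = 44.
Markov: P[X ≥ 44] ≤ μ/a = (38)/44 = 19/22.
Numerically: ≈ 0.864.
(Since a = 44 > μ = 38.000, the bound 19/22 is < 1 and informative.)

P[X ≥ 44] ≤ 19/22 ≈ 0.864.


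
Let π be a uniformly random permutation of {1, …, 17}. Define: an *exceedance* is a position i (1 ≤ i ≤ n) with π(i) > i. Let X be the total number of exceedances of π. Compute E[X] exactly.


Write X = Σ_{i=1}^{17} X_i, where X_i = 1_{π(i) > i}.
For each fixed i, π(i) is uniform over {1, …, 17} (marginal of a uniform permutation), so P[π(i) > i] = (n − i)/n. Summing: Σ_{i=1}^{17} (n − i)/n = (0 + 1 + … + 16)/17 = 17(17 − 1)/(2·17) = (17 − 1)/2.
Hence E[X] = Σ_{i=1}^{17} (17 − i)/17 = 8 ≈ 8.0000.

E[X] = 8 = 8.0000.


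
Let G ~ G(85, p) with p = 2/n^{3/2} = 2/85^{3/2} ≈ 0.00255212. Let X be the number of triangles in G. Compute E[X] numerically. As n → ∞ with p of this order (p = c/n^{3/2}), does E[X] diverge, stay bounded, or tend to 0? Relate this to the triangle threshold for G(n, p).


Number of potential triangles: C(85, 3) = 98770.
Each occurs with probability p³ ≈ (0.00255212)³ ≈ 1.66228246e-08.
By linearity: E[X] = C(85, 3)·p³ ≈ 98770 · 1.66228246e-08 ≈ 0.001642.
Since α = 3/2 > 1, p = c/n^{3/2} = o(1/n) is below the triangle threshold p ~ 1/n. Asymptotically E[X] ~ (c³/6)·n^{3(1−α)} = (2³/6)·n^{-1.5} → 0, so by Markov's inequality G has no triangles w.h.p.

E[X] ≈ 0.001642; in regime p = Θ(1/n^{3/2}) E[X] tends to 0 (below the triangle threshold p ~ 1/n).


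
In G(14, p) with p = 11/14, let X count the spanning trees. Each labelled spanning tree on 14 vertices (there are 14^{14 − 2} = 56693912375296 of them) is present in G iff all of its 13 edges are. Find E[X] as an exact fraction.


K_14 has 14^{14 − 2} = 56693912375296 labelled spanning trees.
For each such spanning tree H, let X_H = 1 if all 13 edges of H are present in G. Then P[X_H = 1] = p^{13} = (11/14)^{13} = 34522712143931/793714773254144.
By linearity of expectation: E[X] = Σ_H E[X_H] = 56693912375296 · p^{13} = 56693912375296 · 34522712143931/793714773254144 = 34522712143931/14.
Numerically: E[X] ≈ 2.46591e+12.

E[X] = 56693912375296 · (11/14)^{13} = 34522712143931/14 ≈ 2.46591e+12.


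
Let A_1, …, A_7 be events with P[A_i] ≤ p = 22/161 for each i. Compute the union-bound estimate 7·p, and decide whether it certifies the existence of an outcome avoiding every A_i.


Union bound: P[∪_{i=1}^{7} A_i] ≤ Σ_i P[A_i] ≤ 7·p = 7·(22/161) = 22/23.
Numerically: 22/23 ≈ 0.9565217.
Is 22/23 < 1? YES.
Since P[∪ A_i] ≤ 22/23 < 1, the complement has P[∩ A_i^c] ≥ 1 − 22/23 = 1/23 > 0, so some outcome avoids every A_i.

7·p = 22/23 ≈ 0.9565217; existence CERTIFIED by the union bound.


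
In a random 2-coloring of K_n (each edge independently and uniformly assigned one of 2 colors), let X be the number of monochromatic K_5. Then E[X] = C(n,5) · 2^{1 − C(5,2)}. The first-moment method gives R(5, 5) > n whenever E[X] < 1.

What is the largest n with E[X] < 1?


We need C(n, 5) · 2^{1 − 10} < 1, i.e. C(n, 5) < 2^{10 − 1} = 512.
Check values of n near the boundary:
  n = 9: C(9, 5) = 126; 126 < 512? YES
  n = 10: C(10, 5) = 252; 252 < 512? YES
  n = 11: C(11, 5) = 462; 462 < 512? YES
  n = 12: C(12, 5) = 792; 792 < 512? NO
The largest n with C(n, 5) < 512 is n = 11 (where E[X] = 231/256 ≈ 0.902). Hence R(5, 5) > 11, i.e. R(5, 5) ≥ 12.

Largest n = 11; hence R(5, 5) > 11.


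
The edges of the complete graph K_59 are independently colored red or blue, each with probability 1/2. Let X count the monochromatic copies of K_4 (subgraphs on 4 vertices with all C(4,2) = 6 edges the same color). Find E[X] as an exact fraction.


Let X = Σ_S X_S over the C(59, 4) = 455126 subsets S of size 4, where X_S = 1 if the K_4 on S is monochromatic.
For a fixed S, the K_4 on S has C(4, 2) = 6 edges. P[all 6 edges red] = (1/2)^6, and likewise for blue, so P[monochromatic] = 2·(1/2)^6 = 2^{1 − 6} = 1/32.
By linearity of expectation: E[X] = C(59, 4) · 2^{1 − 6} = 455126 · 1/32 = 227563/16.
Numerically: E[X] ≈ 14222.688.

E[X] = C(59,4)·2^(1−C(4,2)) = 227563/16 ≈ 14222.688.


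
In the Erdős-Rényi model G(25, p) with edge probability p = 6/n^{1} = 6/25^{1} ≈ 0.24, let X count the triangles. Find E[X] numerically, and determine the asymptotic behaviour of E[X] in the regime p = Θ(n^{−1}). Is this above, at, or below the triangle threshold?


Number of potential triangles: C(25, 3) = 2300.
Each occurs with probability p³ ≈ (0.24)³ ≈ 1.38240e-02.
By linearity: E[X] = C(25, 3)·p³ ≈ 2300 · 1.38240e-02 ≈ 31.795.
Here α = 1, so p = 6/n is exactly at the triangle threshold p ~ 1/n. Asymptotically E[X] → c³/6 = 6³/6 = 36 ≈ 36.000, a bounded constant. In this regime the triangle count is asymptotically Poisson(c³/6).

E[X] ≈ 31.795; in regime p = Θ(1/n^{1}) E[X] stays bounded (at the triangle threshold p ~ 1/n).


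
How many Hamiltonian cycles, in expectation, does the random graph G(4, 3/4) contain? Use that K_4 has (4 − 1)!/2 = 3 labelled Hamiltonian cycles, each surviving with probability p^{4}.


K_4 has (4 − 1)!/2 = 3 labelled Hamiltonian cycles.
For each such Hamiltonian cycle H, let X_H = 1 if all 4 edges of H are present in G. Then P[X_H = 1] = p^{4} = (3/4)^{4} = 81/256.
By linearity: E[X] = Σ_H E[X_H] = 3 · p^{4} = 3 · 81/256 = 243/256.
Numerically: E[X] ≈ 0.94922.

E[X] = 3 · (3/4)^{4} = 243/256 ≈ 0.94922.


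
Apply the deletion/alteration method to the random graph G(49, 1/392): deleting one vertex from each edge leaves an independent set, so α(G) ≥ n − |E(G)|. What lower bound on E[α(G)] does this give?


E[|E(G)|] = C(49, 2)·p = 1176 · (1/392) = 3.
E[α(G)] ≥ n − E[|E(G)|] = 49 − 3 = 46.
Numerically: ≈ 46.000000.
(This is only a lower bound; the true E[α(G)] may be larger.)

E[α(G)] ≥ 46 ≈ 46.000000.


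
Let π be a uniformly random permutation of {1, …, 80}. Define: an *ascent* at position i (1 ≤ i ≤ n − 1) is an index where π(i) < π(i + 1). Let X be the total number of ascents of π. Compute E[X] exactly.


Write X = Σ X_I over i = 1, …, 79, with X_I the indicator of one ascent.
There are 79 indicators.
For each fixed i, the pair (π(i), π(i+1)) is a uniformly random ordered pair of distinct values from {1, …, 80}; by symmetry P[π(i) < π(i+1)] = 1/2.
By linearity: E[X] = 79 · (1/2) = (80 − 1) · (1/2) = 79/2 ≈ 39.50000.

E[X] = 79/2 = 39.50000.


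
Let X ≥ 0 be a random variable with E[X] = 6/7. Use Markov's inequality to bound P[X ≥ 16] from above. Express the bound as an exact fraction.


μ = E[X] = 6/7, a = 16.
Markov: P[X ≥ 16] ≤ μ/a = (6/7)/16 = 3/56.
Numerically: ≈ 0.05357.
(Since a = 16 > μ = 0.85714, the bound 3/56 is < 1 and informative.)

P[X ≥ 16] ≤ 3/56 ≈ 0.05357.


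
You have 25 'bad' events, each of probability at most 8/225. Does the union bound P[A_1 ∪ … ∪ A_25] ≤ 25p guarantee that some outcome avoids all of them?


Union bound: P[∪_{i=1}^{25} A_i] ≤ Σ_i P[A_i] ≤ 25·p = 25·(8/225) = 8/9.
Numerically: 8/9 ≈ 0.888889.
Is 8/9 < 1? YES.
Since P[∪ A_i] ≤ 8/9 < 1, the complement has P[∩ A_i^c] ≥ 1 − 8/9 = 1/9 > 0, so some outcome avoids every A_i.

25·p = 8/9 ≈ 0.888889; existence CERTIFIED by the union bound.


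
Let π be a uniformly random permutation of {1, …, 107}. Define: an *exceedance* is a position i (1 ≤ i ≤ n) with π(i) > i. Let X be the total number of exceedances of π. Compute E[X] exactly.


Write X = Σ_{i=1}^{107} X_i, where X_i = 1_{π(i) > i}.
For each fixed i, π(i) is uniform over {1, …, 107} (marginal of a uniform permutation), so P[π(i) > i] = (n − i)/n. Summing: Σ_{i=1}^{107} (n − i)/n = (0 + 1 + … + 106)/107 = 107(107 − 1)/(2·107) = (107 − 1)/2.
Hence E[X] = Σ_{i=1}^{107} (107 − i)/107 = 53 ≈ 53.00000.

E[X] = 53 = 53.00000.


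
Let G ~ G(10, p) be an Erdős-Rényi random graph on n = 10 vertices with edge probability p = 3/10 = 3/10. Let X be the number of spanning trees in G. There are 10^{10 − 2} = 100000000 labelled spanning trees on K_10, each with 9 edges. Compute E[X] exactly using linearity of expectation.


K_10 has 10^{10 − 2} = 100000000 labelled spanning trees.
For each such spanning tree H, let X_H = 1 if all 9 edges of H are present in G. Then P[X_H = 1] = p^{9} = (3/10)^{9} = 19683/1000000000.
By linearity of expectation: E[X] = Σ_H E[X_H] = 100000000 · p^{9} = 100000000 · 19683/1000000000 = 19683/10.
Numerically: E[X] ≈ 1968.3.

E[X] = 100000000 · (3/10)^{9} = 19683/10 ≈ 1968.3.


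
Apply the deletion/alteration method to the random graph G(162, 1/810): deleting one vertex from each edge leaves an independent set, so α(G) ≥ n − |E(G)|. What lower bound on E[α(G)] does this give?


E[|E(G)|] = C(162, 2)·p = 13041 · (1/810) = 161/10.
E[α(G)] ≥ n − E[|E(G)|] = 162 − 161/10 = 1459/10.
Numerically: ≈ 145.900.
(This is only a lower bound; the true E[α(G)] may be larger.)

E[α(G)] ≥ 1459/10 ≈ 145.900.


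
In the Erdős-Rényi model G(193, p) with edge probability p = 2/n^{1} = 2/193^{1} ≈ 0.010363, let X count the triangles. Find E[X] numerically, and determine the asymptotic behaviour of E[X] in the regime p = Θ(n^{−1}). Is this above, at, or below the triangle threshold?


Number of potential triangles: C(193, 3) = 1179616.
Each occurs with probability p³ ≈ (0.010363)³ ≈ 1.1128024e-06.
By linearity: E[X] = C(193, 3)·p³ ≈ 1179616 · 1.1128024e-06 ≈ 1.31268.
Here α = 1, so p = 2/n is exactly at the triangle threshold p ~ 1/n. Asymptotically E[X] → c³/6 = 2³/6 = 4/3 ≈ 1.33333, a bounded constant. In this regime the triangle count is asymptotically Poisson(c³/6).

E[X] ≈ 1.31268; in regime p = Θ(1/n^{1}) E[X] stays bounded (at the triangle threshold p ~ 1/n).


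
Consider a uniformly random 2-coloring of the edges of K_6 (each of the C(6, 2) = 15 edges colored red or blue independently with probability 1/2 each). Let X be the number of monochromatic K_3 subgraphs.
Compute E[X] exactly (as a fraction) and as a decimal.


Let X = Σ_S X_S over the C(6, 3) = 20 subsets S of size 3, where X_S = 1 if the K_3 on S is monochromatic.
For a fixed S, the K_3 on S has C(3, 2) = 3 edges. P[all 3 edges red] = (1/2)^3, and likewise for blue, so P[monochromatic] = 2·(1/2)^3 = 2^{1 − 3} = 1/4.
By linearity: E[X] = C(6, 3) · 2^{1 − 3} = 20 · 1/4 = 5.
Numerically: E[X] ≈ 5.00000.

E[X] = C(6,3)·2^(1−C(3,2)) = 5 ≈ 5.00000.


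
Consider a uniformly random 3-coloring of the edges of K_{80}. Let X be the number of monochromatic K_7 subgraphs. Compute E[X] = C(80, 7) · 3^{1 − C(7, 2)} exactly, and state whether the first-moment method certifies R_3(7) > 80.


E[X] = C(80, 7) · 3^{1 − 21} = 3176716400 · 3^{−20} = 3176716400/3486784401.
As a reduced fraction: E[X] = 3176716400/3486784401 ≈ 0.9111.
Is E[X] < 1? YES.
Since E[X] < 1, there exists a 3-coloring of K_{80} with no monochromatic K_7; hence R_3(7) > 80.

E[X] = 3176716400/3486784401 ≈ 0.9111; E[X] < 1, so R_3(7) > 80.


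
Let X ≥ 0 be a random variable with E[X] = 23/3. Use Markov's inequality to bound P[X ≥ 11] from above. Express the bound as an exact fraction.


μ = E[X] = 23/3, a = 11.
Markov: P[X ≥ 11] ≤ μ/a = (23/3)/11 = 23/33.
Numerically: ≈ 0.696970.
(Since a = 11 > μ = 7.666667, the bound 23/33 is < 1 and informative.)

P[X ≥ 11] ≤ 23/33 ≈ 0.696970.


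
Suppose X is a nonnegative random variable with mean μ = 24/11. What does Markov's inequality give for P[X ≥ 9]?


μ = E[X] = 24/11, a = 9.
Markov: P[X ≥ 9] ≤ μ/a = (24/11)/9 = 8/33.
Numerically: ≈ 0.242.
(Since a = 9 > μ = 2.182, the bound 8/33 is < 1 and informative.)

P[X ≥ 9] ≤ 8/33 ≈ 0.242.


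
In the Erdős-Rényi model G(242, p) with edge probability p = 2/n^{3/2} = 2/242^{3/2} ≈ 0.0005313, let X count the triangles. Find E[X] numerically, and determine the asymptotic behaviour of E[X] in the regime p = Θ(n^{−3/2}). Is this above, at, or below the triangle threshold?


Number of potential triangles: C(242, 3) = 2332880.
Each occurs with probability p³ ≈ (0.0005313)³ ≈ 1.499412e-10.
By linearity: E[X] = C(242, 3)·p³ ≈ 2332880 · 1.499412e-10 ≈ 0.0003.
Since α = 3/2 > 1, p = c/n^{3/2} = o(1/n) is below the triangle threshold p ~ 1/n. Asymptotically E[X] ~ (c³/6)·n^{3(1−α)} = (2³/6)·n^{-1.5} → 0, so by Markov's inequality G has no triangles w.h.p.

E[X] ≈ 0.0003; in regime p = Θ(1/n^{3/2}) E[X] tends to 0 (below the triangle threshold p ~ 1/n).


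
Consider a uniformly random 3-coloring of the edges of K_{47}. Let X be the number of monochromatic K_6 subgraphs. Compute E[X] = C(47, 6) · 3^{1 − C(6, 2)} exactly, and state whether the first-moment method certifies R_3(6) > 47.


E[X] = C(47, 6) · 3^{1 − 15} = 10737573 · 3^{−14} = 10737573/4782969.
As a reduced fraction: E[X] = 3579191/1594323 ≈ 2.244960.
Is E[X] < 1? NO.
Since E[X] ≥ 1, the first-moment bound is inconclusive at n = 47; it does NOT by itself certify R_3(6) > 47.

E[X] = 3579191/1594323 ≈ 2.244960; E[X] ≥ 1; first-moment method inconclusive here.


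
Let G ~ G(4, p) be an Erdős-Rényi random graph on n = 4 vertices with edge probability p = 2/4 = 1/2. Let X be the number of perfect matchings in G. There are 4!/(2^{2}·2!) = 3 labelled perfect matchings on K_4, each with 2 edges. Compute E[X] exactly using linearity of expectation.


K_4 has 4!/(2^{2}·2!) = 3 labelled perfect matchings.
For each such perfect matching H, let X_H = 1 if all 2 edges of H are present in G. Then P[X_H = 1] = p^{2} = (1/2)^{2} = 1/4.
By linearity of expectation: E[X] = Σ_H E[X_H] = 3 · p^{2} = 3 · 1/4 = 3/4.
Numerically: E[X] ≈ 0.75.

E[X] = 3 · (1/2)^{2} = 3/4 ≈ 0.75.


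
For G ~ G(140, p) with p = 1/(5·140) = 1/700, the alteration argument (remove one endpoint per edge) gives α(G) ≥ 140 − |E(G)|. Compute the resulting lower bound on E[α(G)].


E[|E(G)|] = C(140, 2)·p = 9730 · (1/700) = 139/10.
E[α(G)] ≥ n − E[|E(G)|] = 140 − 139/10 = 1261/10.
Numerically: ≈ 126.10000.
(This is only a lower bound; the true E[α(G)] may be larger.)

E[α(G)] ≥ 1261/10 ≈ 126.10000.


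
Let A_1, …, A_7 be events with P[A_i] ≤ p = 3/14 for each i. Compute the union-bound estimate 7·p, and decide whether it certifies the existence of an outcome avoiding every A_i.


Union bound: P[∪_{i=1}^{7} A_i] ≤ Σ_i P[A_i] ≤ 7·p = 7·(3/14) = 3/2.
Numerically: 3/2 ≈ 1.50000.
Is 3/2 < 1? NO.
Since the bound 3/2 is ≥ 1, the union bound is uninformative here; it does NOT by itself certify existence.

7·p = 3/2 ≈ 1.50000; existence NOT certified by the union bound.


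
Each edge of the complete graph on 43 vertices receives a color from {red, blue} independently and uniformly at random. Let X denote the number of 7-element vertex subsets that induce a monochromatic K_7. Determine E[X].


Let X = Σ_S X_S over the C(43, 7) = 32224114 subsets S of size 7, where X_S = 1 if the K_7 on S is monochromatic.
For a fixed S, the K_7 on S has C(7, 2) = 21 edges. P[all 21 edges red] = (1/2)^21, and likewise for blue, so P[monochromatic] = 2·(1/2)^21 = 2^{1 − 21} = 1/1048576.
Summing: E[X] = C(43, 7) · 2^{1 − 21} = 32224114 · 1/1048576 = 16112057/524288.
Numerically: E[X] ≈ 30.731.

E[X] = C(43,7)·2^(1−C(7,2)) = 16112057/524288 ≈ 30.731.


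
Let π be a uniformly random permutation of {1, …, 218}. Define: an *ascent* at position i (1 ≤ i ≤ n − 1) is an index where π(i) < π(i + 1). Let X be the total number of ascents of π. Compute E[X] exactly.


Write X = Σ X_I over i = 1, …, 217, with X_I the indicator of one ascent.
There are 217 indicators.
For each fixed i, the pair (π(i), π(i+1)) is a uniformly random ordered pair of distinct values from {1, …, 218}; by symmetry P[π(i) < π(i+1)] = 1/2.
By linearity: E[X] = 217 · (1/2) = (218 − 1) · (1/2) = 217/2 ≈ 108.50000.

E[X] = 217/2 = 108.50000.


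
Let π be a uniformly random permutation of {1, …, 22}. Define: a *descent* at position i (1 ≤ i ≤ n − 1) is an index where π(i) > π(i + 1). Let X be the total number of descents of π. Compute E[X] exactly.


Write X = Σ X_I over i = 1, …, 21, with X_I the indicator of one descent.
There are 21 indicators.
For each fixed i, the pair (π(i), π(i+1)) is a uniformly random ordered pair of distinct values from {1, …, 22}; by symmetry P[π(i) > π(i+1)] = 1/2.
By linearity: E[X] = 21 · (1/2) = (22 − 1) · (1/2) = 21/2 ≈ 10.5000.

E[X] = 21/2 = 10.5000.


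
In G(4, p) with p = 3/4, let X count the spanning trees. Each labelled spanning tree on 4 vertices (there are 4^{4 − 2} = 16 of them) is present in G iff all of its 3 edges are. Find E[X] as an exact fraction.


K_4 has 4^{4 − 2} = 16 labelled spanning trees.
For each such spanning tree H, let X_H = 1 if all 3 edges of H are present in G. Then P[X_H = 1] = p^{3} = (3/4)^{3} = 27/64.
By linearity of expectation: E[X] = Σ_H E[X_H] = 16 · p^{3} = 16 · 27/64 = 27/4.
Numerically: E[X] ≈ 6.75.

E[X] = 16 · (3/4)^{3} = 27/4 ≈ 6.75.


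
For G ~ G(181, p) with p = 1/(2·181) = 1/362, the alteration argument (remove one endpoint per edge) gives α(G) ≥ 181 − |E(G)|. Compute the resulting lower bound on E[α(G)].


E[|E(G)|] = C(181, 2)·p = 16290 · (1/362) = 45.
E[α(G)] ≥ n − E[|E(G)|] = 181 − 45 = 136.
Numerically: ≈ 136.000000.
(This is only a lower bound; the true E[α(G)] may be larger.)

E[α(G)] ≥ 136 ≈ 136.000000.


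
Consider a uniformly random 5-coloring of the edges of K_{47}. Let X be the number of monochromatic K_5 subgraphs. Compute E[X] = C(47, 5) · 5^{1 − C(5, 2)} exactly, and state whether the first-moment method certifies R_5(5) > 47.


E[X] = C(47, 5) · 5^{1 − 10} = 1533939 · 5^{−9} = 1533939/1953125.
As a reduced fraction: E[X] = 1533939/1953125 ≈ 0.7853768.
Is E[X] < 1? YES.
Since E[X] < 1, there exists a 5-coloring of K_{47} with no monochromatic K_5; hence R_5(5) > 47.

E[X] = 1533939/1953125 ≈ 0.7853768; E[X] < 1, so R_5(5) > 47.


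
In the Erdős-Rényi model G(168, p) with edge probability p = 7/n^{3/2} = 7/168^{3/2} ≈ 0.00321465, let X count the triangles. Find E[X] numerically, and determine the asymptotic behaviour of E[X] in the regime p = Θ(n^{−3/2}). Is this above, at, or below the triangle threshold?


Number of potential triangles: C(168, 3) = 776216.
Each occurs with probability p³ ≈ (0.00321465)³ ≈ 3.32202084e-08.
By linearity: E[X] = C(168, 3)·p³ ≈ 776216 · 3.32202084e-08 ≈ 0.025786.
Since α = 3/2 > 1, p = c/n^{3/2} = o(1/n) is below the triangle threshold p ~ 1/n. Asymptotically E[X] ~ (c³/6)·n^{3(1−α)} = (7³/6)·n^{-1.5} → 0, so by Markov's inequality G has no triangles w.h.p.

E[X] ≈ 0.025786; in regime p = Θ(1/n^{3/2}) E[X] tends to 0 (below the triangle threshold p ~ 1/n).


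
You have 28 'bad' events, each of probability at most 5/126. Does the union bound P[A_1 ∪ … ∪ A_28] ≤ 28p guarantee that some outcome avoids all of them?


Union bound: P[∪_{i=1}^{28} A_i] ≤ Σ_i P[A_i] ≤ 28·p = 28·(5/126) = 10/9.
Numerically: 10/9 ≈ 1.1111.
Is 10/9 < 1? NO.
Since the bound 10/9 is ≥ 1, the union bound is uninformative here; it does NOT by itself certify existence.

28·p = 10/9 ≈ 1.1111; existence NOT certified by the union bound.


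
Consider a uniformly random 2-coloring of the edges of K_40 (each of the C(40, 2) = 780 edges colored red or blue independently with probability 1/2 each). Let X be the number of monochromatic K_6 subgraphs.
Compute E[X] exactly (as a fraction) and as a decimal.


Let X = Σ_S X_S over the C(40, 6) = 3838380 subsets S of size 6, where X_S = 1 if the K_6 on S is monochromatic.
For a fixed S, the K_6 on S has C(6, 2) = 15 edges. P[all 15 edges red] = (1/2)^15, and likewise for blue, so P[monochromatic] = 2·(1/2)^15 = 2^{1 − 15} = 1/16384.
By linearity of expectation: E[X] = C(40, 6) · 2^{1 − 15} = 3838380 · 1/16384 = 959595/4096.
Numerically: E[X] ≈ 234.27612.

E[X] = C(40,6)·2^(1−C(6,2)) = 959595/4096 ≈ 234.27612.


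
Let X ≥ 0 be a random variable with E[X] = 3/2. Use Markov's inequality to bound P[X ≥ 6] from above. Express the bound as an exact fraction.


μ = E[X] = 3/2, a = 6.
Markov: P[X ≥ 6] ≤ μ/a = (3/2)/6 = 1/4.
Numerically: ≈ 0.25000.
(Since a = 6 > μ = 1.50000, the bound 1/4 is < 1 and informative.)

P[X ≥ 6] ≤ 1/4 ≈ 0.25000.


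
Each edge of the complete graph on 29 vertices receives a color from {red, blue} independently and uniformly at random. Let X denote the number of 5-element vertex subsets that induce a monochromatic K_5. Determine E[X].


Let X = Σ_S X_S over the C(29, 5) = 118755 subsets S of size 5, where X_S = 1 if the K_5 on S is monochromatic.
For a fixed S, the K_5 on S has C(5, 2) = 10 edges. P[all 10 edges red] = (1/2)^10, and likewise for blue, so P[monochromatic] = 2·(1/2)^10 = 2^{1 − 10} = 1/512.
Summing: E[X] = C(29, 5) · 2^{1 − 10} = 118755 · 1/512 = 118755/512.
Numerically: E[X] ≈ 231.943.

E[X] = C(29,5)·2^(1−C(5,2)) = 118755/512 ≈ 231.943.


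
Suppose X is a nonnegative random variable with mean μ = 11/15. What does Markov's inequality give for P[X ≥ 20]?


μ = E[X] = 11/15, a = 20.
Markov: P[X ≥ 20] ≤ μ/a = (11/15)/20 = 11/300.
Numerically: ≈ 0.037.
(Since a = 20 > μ = 0.733, the bound 11/300 is < 1 and informative.)

P[X ≥ 20] ≤ 11/300 ≈ 0.037.


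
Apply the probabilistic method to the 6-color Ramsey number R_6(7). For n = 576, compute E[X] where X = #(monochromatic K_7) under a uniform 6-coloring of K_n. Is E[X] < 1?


E[X] = C(576, 7) · 6^{1 − 21} = 4023771393470400 · 6^{−20} = 4023771393470400/3656158440062976.
As a reduced fraction: E[X] = 6985714224775/6347497291776 ≈ 1.101.
Is E[X] < 1? NO.
Since E[X] ≥ 1, the first-moment bound is inconclusive at n = 576; it does NOT by itself certify R_6(7) > 576.

E[X] = 6985714224775/6347497291776 ≈ 1.101; E[X] ≥ 1; first-moment method inconclusive here.


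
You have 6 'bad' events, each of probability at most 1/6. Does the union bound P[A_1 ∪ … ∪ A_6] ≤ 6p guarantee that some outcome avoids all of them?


Union bound: P[∪_{i=1}^{6} A_i] ≤ Σ_i P[A_i] ≤ 6·p = 6·(1/6) = 1.
Numerically: 1 ≈ 1.000.
Is 1 < 1? NO.
Since the bound 1 is ≥ 1, the union bound is uninformative here; it does NOT by itself certify existence.

6·p = 1 ≈ 1.000; existence NOT certified by the union bound.
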